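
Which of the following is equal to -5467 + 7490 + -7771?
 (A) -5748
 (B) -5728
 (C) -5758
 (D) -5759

First: -5467 + 7490 = 2023
Then: 2023 + -7771 = -5748
A) -5748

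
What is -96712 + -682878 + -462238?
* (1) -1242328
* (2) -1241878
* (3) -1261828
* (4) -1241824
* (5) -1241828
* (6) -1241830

First: -96712 + -682878 = -779590
Then: -779590 + -462238 = -1241828
5) -1241828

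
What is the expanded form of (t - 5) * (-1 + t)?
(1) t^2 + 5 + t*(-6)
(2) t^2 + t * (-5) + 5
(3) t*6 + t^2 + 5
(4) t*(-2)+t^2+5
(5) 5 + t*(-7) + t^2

Expanding (t - 5) * (-1 + t):
= t^2 + 5 + t*(-6)
1) t^2 + 5 + t*(-6)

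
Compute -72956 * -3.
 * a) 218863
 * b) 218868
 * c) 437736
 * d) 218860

-72956 * -3 = 218868
b) 218868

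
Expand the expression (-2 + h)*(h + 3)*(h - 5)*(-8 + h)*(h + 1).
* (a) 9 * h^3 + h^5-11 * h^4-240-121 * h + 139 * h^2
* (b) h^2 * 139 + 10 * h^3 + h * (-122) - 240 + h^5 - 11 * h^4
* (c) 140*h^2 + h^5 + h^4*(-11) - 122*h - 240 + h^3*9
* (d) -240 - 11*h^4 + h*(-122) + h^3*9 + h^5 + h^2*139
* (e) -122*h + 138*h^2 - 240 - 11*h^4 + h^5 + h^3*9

Expanding (-2 + h)*(h + 3)*(h - 5)*(-8 + h)*(h + 1):
= -240 - 11*h^4 + h*(-122) + h^3*9 + h^5 + h^2*139
d) -240 - 11*h^4 + h*(-122) + h^3*9 + h^5 + h^2*139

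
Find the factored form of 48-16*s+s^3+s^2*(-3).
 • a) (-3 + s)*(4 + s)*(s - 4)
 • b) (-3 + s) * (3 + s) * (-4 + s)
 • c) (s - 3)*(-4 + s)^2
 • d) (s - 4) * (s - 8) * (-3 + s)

We need to factor 48-16*s+s^3+s^2*(-3).
The factored form is (-3 + s)*(4 + s)*(s - 4).
a) (-3 + s)*(4 + s)*(s - 4)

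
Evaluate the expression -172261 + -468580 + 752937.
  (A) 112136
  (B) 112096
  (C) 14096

First: -172261 + -468580 = -640841
Then: -640841 + 752937 = 112096
B) 112096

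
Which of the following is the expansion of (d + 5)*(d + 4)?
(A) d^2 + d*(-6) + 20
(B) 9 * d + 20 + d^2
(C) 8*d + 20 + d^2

Expanding (d + 5)*(d + 4):
= 9 * d + 20 + d^2
B) 9 * d + 20 + d^2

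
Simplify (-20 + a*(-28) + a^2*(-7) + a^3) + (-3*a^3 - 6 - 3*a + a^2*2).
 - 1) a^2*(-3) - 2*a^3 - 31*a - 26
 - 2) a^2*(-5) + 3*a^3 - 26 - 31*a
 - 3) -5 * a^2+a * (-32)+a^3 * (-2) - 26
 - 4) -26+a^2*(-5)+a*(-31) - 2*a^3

Adding the polynomials and combining like terms:
(-20 + a*(-28) + a^2*(-7) + a^3) + (-3*a^3 - 6 - 3*a + a^2*2)
= -26+a^2*(-5)+a*(-31) - 2*a^3
4) -26+a^2*(-5)+a*(-31) - 2*a^3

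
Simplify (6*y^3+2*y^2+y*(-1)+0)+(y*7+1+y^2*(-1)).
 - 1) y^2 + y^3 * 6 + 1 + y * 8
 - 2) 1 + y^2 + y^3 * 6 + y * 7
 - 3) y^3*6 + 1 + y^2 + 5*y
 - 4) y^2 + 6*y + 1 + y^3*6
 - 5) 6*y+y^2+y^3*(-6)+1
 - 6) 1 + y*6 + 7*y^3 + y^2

Adding the polynomials and combining like terms:
(6*y^3 + 2*y^2 + y*(-1) + 0) + (y*7 + 1 + y^2*(-1))
= y^2 + 6*y + 1 + y^3*6
4) y^2 + 6*y + 1 + y^3*6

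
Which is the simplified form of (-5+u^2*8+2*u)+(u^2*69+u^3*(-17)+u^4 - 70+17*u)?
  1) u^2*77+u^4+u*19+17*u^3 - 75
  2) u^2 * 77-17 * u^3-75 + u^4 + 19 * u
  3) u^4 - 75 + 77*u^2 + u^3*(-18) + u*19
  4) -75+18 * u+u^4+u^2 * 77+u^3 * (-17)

Adding the polynomials and combining like terms:
(-5 + u^2*8 + 2*u) + (u^2*69 + u^3*(-17) + u^4 - 70 + 17*u)
= u^2 * 77-17 * u^3-75 + u^4 + 19 * u
2) u^2 * 77-17 * u^3-75 + u^4 + 19 * u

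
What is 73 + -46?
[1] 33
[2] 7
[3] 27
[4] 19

73 + -46 = 27
3) 27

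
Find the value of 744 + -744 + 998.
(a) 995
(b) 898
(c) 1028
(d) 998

First: 744 + -744 = 0
Then: 0 + 998 = 998
d) 998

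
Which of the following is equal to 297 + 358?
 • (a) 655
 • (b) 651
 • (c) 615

297 + 358 = 655
a) 655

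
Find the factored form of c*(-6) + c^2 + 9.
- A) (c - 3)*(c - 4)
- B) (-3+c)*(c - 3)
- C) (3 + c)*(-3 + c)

We need to factor c*(-6) + c^2 + 9.
The factored form is (-3+c)*(c - 3).
B) (-3+c)*(c - 3)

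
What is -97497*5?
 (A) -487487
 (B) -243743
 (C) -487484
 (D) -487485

-97497 * 5 = -487485
D) -487485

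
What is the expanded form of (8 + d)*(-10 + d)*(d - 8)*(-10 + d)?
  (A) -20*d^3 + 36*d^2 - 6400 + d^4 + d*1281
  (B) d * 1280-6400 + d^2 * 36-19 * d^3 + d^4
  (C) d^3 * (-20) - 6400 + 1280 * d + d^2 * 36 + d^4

Expanding (8 + d)*(-10 + d)*(d - 8)*(-10 + d):
= d^3 * (-20) - 6400 + 1280 * d + d^2 * 36 + d^4
C) d^3 * (-20) - 6400 + 1280 * d + d^2 * 36 + d^4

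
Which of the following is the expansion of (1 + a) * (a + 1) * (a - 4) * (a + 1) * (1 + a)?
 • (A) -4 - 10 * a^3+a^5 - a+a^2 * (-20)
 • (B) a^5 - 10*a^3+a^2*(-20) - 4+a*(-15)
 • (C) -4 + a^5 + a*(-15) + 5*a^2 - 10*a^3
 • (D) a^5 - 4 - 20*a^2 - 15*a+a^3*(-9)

Expanding (1 + a) * (a + 1) * (a - 4) * (a + 1) * (1 + a):
= a^5 - 10*a^3+a^2*(-20) - 4+a*(-15)
B) a^5 - 10*a^3+a^2*(-20) - 4+a*(-15)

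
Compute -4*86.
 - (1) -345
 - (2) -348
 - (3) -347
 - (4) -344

-4 * 86 = -344
4) -344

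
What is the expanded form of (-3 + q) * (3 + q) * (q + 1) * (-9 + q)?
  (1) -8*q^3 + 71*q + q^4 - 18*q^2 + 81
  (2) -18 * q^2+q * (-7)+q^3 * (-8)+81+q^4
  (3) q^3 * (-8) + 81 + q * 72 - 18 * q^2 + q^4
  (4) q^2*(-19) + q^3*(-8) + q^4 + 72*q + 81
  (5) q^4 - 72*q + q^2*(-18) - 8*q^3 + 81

Expanding (-3 + q) * (3 + q) * (q + 1) * (-9 + q):
= q^3 * (-8) + 81 + q * 72 - 18 * q^2 + q^4
3) q^3 * (-8) + 81 + q * 72 - 18 * q^2 + q^4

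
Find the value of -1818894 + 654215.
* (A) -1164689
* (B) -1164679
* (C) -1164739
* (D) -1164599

-1818894 + 654215 = -1164679
B) -1164679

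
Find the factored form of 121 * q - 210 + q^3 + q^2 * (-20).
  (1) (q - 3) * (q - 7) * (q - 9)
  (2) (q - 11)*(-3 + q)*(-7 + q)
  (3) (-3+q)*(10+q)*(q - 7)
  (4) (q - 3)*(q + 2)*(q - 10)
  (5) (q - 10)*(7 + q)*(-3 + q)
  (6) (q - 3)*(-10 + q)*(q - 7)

We need to factor 121 * q - 210 + q^3 + q^2 * (-20).
The factored form is (q - 3)*(-10 + q)*(q - 7).
6) (q - 3)*(-10 + q)*(q - 7)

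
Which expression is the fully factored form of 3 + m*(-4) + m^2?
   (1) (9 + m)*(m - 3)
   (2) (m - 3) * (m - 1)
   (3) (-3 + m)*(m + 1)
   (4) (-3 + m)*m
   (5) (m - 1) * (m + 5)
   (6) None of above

We need to factor 3 + m*(-4) + m^2.
The factored form is (m - 3) * (m - 1).
2) (m - 3) * (m - 1)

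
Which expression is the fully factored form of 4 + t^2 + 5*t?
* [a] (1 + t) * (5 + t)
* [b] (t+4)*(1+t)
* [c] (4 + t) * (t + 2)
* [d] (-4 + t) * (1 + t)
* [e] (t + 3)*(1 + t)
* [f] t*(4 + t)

We need to factor 4 + t^2 + 5*t.
The factored form is (t+4)*(1+t).
b) (t+4)*(1+t)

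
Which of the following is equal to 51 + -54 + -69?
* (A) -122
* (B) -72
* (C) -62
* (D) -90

First: 51 + -54 = -3
Then: -3 + -69 = -72
B) -72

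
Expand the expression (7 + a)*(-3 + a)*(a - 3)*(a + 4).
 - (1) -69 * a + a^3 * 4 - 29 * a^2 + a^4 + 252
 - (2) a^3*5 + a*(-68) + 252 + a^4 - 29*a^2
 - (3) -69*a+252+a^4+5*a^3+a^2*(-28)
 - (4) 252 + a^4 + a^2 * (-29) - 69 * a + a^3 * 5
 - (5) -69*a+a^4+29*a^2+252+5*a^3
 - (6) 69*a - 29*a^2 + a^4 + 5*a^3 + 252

Expanding (7 + a)*(-3 + a)*(a - 3)*(a + 4):
= 252 + a^4 + a^2 * (-29) - 69 * a + a^3 * 5
4) 252 + a^4 + a^2 * (-29) - 69 * a + a^3 * 5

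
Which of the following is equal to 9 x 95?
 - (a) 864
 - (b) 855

9 * 95 = 855
b) 855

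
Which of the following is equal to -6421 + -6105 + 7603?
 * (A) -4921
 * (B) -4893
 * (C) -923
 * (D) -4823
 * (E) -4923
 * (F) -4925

First: -6421 + -6105 = -12526
Then: -12526 + 7603 = -4923
E) -4923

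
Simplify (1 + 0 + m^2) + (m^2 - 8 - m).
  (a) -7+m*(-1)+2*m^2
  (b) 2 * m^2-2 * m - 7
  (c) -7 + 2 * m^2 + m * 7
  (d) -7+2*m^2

Adding the polynomials and combining like terms:
(1 + 0 + m^2) + (m^2 - 8 - m)
= -7+m*(-1)+2*m^2
a) -7+m*(-1)+2*m^2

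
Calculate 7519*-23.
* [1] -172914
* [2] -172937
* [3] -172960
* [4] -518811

7519 * -23 = -172937
2) -172937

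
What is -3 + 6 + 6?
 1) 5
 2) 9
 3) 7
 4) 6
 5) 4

First: -3 + 6 = 3
Then: 3 + 6 = 9
2) 9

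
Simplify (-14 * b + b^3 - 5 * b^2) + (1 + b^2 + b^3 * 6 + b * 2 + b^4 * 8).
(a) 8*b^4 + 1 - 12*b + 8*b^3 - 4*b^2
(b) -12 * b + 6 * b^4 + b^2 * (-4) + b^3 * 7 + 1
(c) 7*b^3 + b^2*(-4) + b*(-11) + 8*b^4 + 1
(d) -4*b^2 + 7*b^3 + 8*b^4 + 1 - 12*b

Adding the polynomials and combining like terms:
(-14*b + b^3 - 5*b^2) + (1 + b^2 + b^3*6 + b*2 + b^4*8)
= -4*b^2 + 7*b^3 + 8*b^4 + 1 - 12*b
d) -4*b^2 + 7*b^3 + 8*b^4 + 1 - 12*b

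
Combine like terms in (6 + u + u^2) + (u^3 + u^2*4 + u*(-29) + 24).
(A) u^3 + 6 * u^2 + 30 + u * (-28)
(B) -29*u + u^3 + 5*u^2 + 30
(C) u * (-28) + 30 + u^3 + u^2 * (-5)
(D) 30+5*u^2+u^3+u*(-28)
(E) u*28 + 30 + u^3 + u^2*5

Adding the polynomials and combining like terms:
(6 + u + u^2) + (u^3 + u^2*4 + u*(-29) + 24)
= 30+5*u^2+u^3+u*(-28)
D) 30+5*u^2+u^3+u*(-28)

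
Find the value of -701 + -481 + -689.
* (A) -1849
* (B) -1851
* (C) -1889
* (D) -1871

First: -701 + -481 = -1182
Then: -1182 + -689 = -1871
D) -1871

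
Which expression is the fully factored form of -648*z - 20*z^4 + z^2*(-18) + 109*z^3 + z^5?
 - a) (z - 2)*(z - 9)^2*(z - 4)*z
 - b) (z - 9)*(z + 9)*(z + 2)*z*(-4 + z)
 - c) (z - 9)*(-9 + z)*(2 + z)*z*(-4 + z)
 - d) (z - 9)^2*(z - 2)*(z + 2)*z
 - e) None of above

We need to factor -648*z - 20*z^4 + z^2*(-18) + 109*z^3 + z^5.
The factored form is (z - 9)*(-9 + z)*(2 + z)*z*(-4 + z).
c) (z - 9)*(-9 + z)*(2 + z)*z*(-4 + z)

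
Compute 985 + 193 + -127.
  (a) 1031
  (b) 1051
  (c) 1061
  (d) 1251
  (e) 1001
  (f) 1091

First: 985 + 193 = 1178
Then: 1178 + -127 = 1051
b) 1051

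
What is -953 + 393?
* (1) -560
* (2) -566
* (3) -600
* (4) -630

-953 + 393 = -560
1) -560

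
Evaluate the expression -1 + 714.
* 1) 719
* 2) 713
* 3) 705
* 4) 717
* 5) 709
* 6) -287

-1 + 714 = 713
2) 713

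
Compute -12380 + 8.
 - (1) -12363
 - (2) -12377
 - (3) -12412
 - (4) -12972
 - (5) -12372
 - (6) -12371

-12380 + 8 = -12372
5) -12372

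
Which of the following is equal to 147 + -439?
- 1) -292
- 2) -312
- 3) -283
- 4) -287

147 + -439 = -292
1) -292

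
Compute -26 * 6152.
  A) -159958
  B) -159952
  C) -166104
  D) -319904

-26 * 6152 = -159952
B) -159952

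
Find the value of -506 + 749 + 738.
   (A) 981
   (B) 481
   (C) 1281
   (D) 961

First: -506 + 749 = 243
Then: 243 + 738 = 981
A) 981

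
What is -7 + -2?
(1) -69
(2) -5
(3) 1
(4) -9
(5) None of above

-7 + -2 = -9
4) -9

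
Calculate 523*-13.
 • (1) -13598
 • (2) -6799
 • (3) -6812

523 * -13 = -6799
2) -6799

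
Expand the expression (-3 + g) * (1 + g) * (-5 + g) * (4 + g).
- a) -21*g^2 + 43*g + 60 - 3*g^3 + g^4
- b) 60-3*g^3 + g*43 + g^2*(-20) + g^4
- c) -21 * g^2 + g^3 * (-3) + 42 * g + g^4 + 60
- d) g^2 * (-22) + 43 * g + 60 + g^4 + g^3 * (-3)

Expanding (-3 + g) * (1 + g) * (-5 + g) * (4 + g):
= -21*g^2 + 43*g + 60 - 3*g^3 + g^4
a) -21*g^2 + 43*g + 60 - 3*g^3 + g^4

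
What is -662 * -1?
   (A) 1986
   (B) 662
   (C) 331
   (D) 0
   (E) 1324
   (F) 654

-662 * -1 = 662
B) 662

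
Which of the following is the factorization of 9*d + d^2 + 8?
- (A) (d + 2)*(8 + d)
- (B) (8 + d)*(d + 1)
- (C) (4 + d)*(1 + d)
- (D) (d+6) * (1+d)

We need to factor 9*d + d^2 + 8.
The factored form is (8 + d)*(d + 1).
B) (8 + d)*(d + 1)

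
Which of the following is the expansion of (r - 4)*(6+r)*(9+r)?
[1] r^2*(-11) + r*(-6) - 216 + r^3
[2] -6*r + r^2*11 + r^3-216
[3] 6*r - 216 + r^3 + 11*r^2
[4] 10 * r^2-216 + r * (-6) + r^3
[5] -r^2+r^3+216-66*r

Expanding (r - 4)*(6+r)*(9+r):
= -6*r + r^2*11 + r^3-216
2) -6*r + r^2*11 + r^3-216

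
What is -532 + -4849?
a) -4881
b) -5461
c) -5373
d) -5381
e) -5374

-532 + -4849 = -5381
d) -5381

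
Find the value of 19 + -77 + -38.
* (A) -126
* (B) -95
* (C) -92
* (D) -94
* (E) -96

First: 19 + -77 = -58
Then: -58 + -38 = -96
E) -96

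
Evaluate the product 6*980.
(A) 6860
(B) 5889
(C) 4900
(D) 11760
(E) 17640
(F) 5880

6 * 980 = 5880
F) 5880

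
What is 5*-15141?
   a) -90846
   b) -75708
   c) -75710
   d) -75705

5 * -15141 = -75705
d) -75705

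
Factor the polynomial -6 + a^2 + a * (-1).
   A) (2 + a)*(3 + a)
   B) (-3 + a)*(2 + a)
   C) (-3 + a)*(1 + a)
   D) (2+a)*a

We need to factor -6 + a^2 + a * (-1).
The factored form is (-3 + a)*(2 + a).
B) (-3 + a)*(2 + a)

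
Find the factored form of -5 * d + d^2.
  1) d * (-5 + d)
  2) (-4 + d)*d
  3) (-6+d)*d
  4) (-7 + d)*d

We need to factor -5 * d + d^2.
The factored form is d * (-5 + d).
1) d * (-5 + d)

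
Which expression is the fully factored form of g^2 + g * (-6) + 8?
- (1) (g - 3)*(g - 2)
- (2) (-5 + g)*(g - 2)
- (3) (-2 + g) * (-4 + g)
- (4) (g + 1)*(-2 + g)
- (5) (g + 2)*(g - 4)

We need to factor g^2 + g * (-6) + 8.
The factored form is (-2 + g) * (-4 + g).
3) (-2 + g) * (-4 + g)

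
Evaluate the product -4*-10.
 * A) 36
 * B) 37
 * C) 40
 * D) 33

-4 * -10 = 40
C) 40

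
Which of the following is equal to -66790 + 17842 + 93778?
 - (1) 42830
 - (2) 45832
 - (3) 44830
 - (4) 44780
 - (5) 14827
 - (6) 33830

First: -66790 + 17842 = -48948
Then: -48948 + 93778 = 44830
3) 44830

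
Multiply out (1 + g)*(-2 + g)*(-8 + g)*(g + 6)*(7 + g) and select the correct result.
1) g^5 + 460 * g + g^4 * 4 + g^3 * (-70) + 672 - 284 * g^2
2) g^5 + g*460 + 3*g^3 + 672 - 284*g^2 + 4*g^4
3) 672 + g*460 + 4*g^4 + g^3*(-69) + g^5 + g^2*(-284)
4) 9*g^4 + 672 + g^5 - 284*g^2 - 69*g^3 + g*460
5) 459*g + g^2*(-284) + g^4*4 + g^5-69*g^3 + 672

Expanding (1 + g)*(-2 + g)*(-8 + g)*(g + 6)*(7 + g):
= 672 + g*460 + 4*g^4 + g^3*(-69) + g^5 + g^2*(-284)
3) 672 + g*460 + 4*g^4 + g^3*(-69) + g^5 + g^2*(-284)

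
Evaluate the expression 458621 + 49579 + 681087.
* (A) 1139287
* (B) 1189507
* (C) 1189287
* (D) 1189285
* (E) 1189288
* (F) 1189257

First: 458621 + 49579 = 508200
Then: 508200 + 681087 = 1189287
C) 1189287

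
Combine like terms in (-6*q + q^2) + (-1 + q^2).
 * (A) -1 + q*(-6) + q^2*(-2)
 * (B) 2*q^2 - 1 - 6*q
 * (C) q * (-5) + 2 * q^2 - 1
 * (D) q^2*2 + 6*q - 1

Adding the polynomials and combining like terms:
(-6*q + q^2) + (-1 + q^2)
= 2*q^2 - 1 - 6*q
B) 2*q^2 - 1 - 6*q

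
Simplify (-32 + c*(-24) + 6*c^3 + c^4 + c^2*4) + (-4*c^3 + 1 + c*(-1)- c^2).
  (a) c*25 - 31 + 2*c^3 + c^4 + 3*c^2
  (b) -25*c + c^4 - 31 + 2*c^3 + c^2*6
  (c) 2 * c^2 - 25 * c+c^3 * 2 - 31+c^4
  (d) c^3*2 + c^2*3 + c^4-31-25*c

Adding the polynomials and combining like terms:
(-32 + c*(-24) + 6*c^3 + c^4 + c^2*4) + (-4*c^3 + 1 + c*(-1) - c^2)
= c^3*2 + c^2*3 + c^4-31-25*c
d) c^3*2 + c^2*3 + c^4-31-25*c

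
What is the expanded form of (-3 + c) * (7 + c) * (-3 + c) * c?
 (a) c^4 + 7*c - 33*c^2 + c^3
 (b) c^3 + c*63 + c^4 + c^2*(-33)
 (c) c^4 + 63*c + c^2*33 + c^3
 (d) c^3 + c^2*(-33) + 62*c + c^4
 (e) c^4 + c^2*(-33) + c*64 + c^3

Expanding (-3 + c) * (7 + c) * (-3 + c) * c:
= c^3 + c*63 + c^4 + c^2*(-33)
b) c^3 + c*63 + c^4 + c^2*(-33)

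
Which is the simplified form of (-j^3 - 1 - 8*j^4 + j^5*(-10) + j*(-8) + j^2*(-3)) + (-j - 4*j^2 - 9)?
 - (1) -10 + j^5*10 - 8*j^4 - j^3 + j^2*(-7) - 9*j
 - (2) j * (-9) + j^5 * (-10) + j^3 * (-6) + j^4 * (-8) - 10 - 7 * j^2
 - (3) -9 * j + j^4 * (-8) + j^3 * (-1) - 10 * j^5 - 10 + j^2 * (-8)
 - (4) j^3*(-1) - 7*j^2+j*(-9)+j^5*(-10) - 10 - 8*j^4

Adding the polynomials and combining like terms:
(-j^3 - 1 - 8*j^4 + j^5*(-10) + j*(-8) + j^2*(-3)) + (-j - 4*j^2 - 9)
= j^3*(-1) - 7*j^2+j*(-9)+j^5*(-10) - 10 - 8*j^4
4) j^3*(-1) - 7*j^2+j*(-9)+j^5*(-10) - 10 - 8*j^4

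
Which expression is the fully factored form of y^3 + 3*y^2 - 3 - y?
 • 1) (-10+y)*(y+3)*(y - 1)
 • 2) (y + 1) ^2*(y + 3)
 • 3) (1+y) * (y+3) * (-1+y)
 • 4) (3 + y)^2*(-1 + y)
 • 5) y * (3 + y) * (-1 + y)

We need to factor y^3 + 3*y^2 - 3 - y.
The factored form is (1+y) * (y+3) * (-1+y).
3) (1+y) * (y+3) * (-1+y)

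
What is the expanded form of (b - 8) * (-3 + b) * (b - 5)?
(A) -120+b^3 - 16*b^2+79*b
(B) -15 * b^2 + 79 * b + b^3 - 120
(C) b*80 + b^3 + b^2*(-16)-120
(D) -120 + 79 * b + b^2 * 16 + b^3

Expanding (b - 8) * (-3 + b) * (b - 5):
= -120+b^3 - 16*b^2+79*b
A) -120+b^3 - 16*b^2+79*b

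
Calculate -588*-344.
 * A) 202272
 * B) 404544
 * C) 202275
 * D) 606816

-588 * -344 = 202272
A) 202272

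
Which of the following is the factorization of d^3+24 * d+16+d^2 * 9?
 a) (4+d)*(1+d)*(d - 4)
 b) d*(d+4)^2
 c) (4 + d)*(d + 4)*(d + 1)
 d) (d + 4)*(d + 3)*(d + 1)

We need to factor d^3+24 * d+16+d^2 * 9.
The factored form is (4 + d)*(d + 4)*(d + 1).
c) (4 + d)*(d + 4)*(d + 1)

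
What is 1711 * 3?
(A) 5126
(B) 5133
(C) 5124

1711 * 3 = 5133
B) 5133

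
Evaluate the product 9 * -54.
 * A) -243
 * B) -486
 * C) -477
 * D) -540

9 * -54 = -486
B) -486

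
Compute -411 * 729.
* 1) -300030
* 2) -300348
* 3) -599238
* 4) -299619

-411 * 729 = -299619
4) -299619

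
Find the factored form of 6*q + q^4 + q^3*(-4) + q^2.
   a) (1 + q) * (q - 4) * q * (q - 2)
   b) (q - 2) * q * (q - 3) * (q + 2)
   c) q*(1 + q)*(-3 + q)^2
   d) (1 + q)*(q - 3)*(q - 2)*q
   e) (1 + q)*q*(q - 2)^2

We need to factor 6*q + q^4 + q^3*(-4) + q^2.
The factored form is (1 + q)*(q - 3)*(q - 2)*q.
d) (1 + q)*(q - 3)*(q - 2)*q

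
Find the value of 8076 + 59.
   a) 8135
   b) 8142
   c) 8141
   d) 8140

8076 + 59 = 8135
a) 8135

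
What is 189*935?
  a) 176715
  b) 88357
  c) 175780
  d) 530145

189 * 935 = 176715
a) 176715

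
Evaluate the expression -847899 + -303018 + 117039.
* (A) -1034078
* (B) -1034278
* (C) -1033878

First: -847899 + -303018 = -1150917
Then: -1150917 + 117039 = -1033878
C) -1033878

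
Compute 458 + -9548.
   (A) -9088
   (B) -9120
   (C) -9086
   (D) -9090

458 + -9548 = -9090
D) -9090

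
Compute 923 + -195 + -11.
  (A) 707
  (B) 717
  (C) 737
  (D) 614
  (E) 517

First: 923 + -195 = 728
Then: 728 + -11 = 717
B) 717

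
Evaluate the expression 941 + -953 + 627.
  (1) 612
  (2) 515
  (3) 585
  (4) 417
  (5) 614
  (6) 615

First: 941 + -953 = -12
Then: -12 + 627 = 615
6) 615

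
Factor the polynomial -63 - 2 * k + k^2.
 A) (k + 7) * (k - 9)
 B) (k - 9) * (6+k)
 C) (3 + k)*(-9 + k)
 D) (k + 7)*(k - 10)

We need to factor -63 - 2 * k + k^2.
The factored form is (k + 7) * (k - 9).
A) (k + 7) * (k - 9)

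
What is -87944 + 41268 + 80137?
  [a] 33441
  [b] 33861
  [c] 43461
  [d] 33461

First: -87944 + 41268 = -46676
Then: -46676 + 80137 = 33461
d) 33461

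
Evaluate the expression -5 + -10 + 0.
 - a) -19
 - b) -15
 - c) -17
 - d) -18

First: -5 + -10 = -15
Then: -15 + 0 = -15
b) -15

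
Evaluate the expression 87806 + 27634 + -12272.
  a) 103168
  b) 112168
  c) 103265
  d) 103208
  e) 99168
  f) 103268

First: 87806 + 27634 = 115440
Then: 115440 + -12272 = 103168
a) 103168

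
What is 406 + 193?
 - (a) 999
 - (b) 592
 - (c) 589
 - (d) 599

406 + 193 = 599
d) 599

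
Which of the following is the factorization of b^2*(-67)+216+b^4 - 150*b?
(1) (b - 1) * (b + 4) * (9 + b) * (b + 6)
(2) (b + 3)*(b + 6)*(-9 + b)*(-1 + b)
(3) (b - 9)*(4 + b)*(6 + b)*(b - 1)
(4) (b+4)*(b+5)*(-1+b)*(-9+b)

We need to factor b^2*(-67)+216+b^4 - 150*b.
The factored form is (b - 9)*(4 + b)*(6 + b)*(b - 1).
3) (b - 9)*(4 + b)*(6 + b)*(b - 1)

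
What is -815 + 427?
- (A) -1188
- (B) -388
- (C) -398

-815 + 427 = -388
B) -388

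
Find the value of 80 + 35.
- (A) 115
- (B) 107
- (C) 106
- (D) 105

80 + 35 = 115
A) 115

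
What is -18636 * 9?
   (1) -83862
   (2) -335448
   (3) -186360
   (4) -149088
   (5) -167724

-18636 * 9 = -167724
5) -167724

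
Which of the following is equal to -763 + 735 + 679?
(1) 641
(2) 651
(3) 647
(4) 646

First: -763 + 735 = -28
Then: -28 + 679 = 651
2) 651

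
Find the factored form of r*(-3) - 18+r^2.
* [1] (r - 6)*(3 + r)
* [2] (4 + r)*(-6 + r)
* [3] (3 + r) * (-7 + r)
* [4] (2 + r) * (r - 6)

We need to factor r*(-3) - 18+r^2.
The factored form is (r - 6)*(3 + r).
1) (r - 6)*(3 + r)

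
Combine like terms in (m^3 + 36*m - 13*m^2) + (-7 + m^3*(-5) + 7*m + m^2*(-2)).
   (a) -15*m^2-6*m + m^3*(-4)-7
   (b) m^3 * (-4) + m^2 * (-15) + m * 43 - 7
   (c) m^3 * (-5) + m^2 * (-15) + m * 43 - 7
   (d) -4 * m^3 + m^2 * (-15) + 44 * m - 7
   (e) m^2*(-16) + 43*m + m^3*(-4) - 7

Adding the polynomials and combining like terms:
(m^3 + 36*m - 13*m^2) + (-7 + m^3*(-5) + 7*m + m^2*(-2))
= m^3 * (-4) + m^2 * (-15) + m * 43 - 7
b) m^3 * (-4) + m^2 * (-15) + m * 43 - 7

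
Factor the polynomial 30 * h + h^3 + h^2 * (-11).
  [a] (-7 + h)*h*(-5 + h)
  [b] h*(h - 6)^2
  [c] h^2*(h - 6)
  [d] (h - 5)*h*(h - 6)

We need to factor 30 * h + h^3 + h^2 * (-11).
The factored form is (h - 5)*h*(h - 6).
d) (h - 5)*h*(h - 6)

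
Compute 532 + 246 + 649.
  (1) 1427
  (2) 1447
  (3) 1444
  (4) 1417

First: 532 + 246 = 778
Then: 778 + 649 = 1427
1) 1427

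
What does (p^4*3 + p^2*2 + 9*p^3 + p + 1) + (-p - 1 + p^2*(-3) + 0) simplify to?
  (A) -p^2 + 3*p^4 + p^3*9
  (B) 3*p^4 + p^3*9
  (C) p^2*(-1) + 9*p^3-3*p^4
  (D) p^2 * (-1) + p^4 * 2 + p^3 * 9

Adding the polynomials and combining like terms:
(p^4*3 + p^2*2 + 9*p^3 + p + 1) + (-p - 1 + p^2*(-3) + 0)
= -p^2 + 3*p^4 + p^3*9
A) -p^2 + 3*p^4 + p^3*9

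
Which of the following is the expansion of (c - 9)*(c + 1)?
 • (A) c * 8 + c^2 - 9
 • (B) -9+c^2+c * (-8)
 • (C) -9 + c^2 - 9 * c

Expanding (c - 9)*(c + 1):
= -9+c^2+c * (-8)
B) -9+c^2+c * (-8)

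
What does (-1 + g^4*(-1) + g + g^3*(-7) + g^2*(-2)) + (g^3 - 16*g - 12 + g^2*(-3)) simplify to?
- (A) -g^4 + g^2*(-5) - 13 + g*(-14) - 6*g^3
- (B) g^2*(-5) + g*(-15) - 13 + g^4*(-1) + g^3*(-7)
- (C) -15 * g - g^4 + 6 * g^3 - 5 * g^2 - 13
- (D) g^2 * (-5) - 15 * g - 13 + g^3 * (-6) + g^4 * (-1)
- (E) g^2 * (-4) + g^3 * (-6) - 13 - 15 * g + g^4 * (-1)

Adding the polynomials and combining like terms:
(-1 + g^4*(-1) + g + g^3*(-7) + g^2*(-2)) + (g^3 - 16*g - 12 + g^2*(-3))
= g^2 * (-5) - 15 * g - 13 + g^3 * (-6) + g^4 * (-1)
D) g^2 * (-5) - 15 * g - 13 + g^3 * (-6) + g^4 * (-1)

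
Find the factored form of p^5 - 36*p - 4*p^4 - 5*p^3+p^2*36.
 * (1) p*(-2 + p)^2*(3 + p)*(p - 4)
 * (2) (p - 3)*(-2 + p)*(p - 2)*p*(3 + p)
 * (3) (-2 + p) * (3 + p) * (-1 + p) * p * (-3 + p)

We need to factor p^5 - 36*p - 4*p^4 - 5*p^3+p^2*36.
The factored form is (p - 3)*(-2 + p)*(p - 2)*p*(3 + p).
2) (p - 3)*(-2 + p)*(p - 2)*p*(3 + p)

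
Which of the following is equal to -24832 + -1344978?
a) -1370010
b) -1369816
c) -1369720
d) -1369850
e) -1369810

-24832 + -1344978 = -1369810
e) -1369810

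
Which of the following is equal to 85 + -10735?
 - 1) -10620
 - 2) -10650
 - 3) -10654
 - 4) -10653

85 + -10735 = -10650
2) -10650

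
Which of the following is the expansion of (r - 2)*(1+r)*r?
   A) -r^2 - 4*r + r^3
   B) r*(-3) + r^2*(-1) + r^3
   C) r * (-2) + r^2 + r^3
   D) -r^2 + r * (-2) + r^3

Expanding (r - 2)*(1+r)*r:
= -r^2 + r * (-2) + r^3
D) -r^2 + r * (-2) + r^3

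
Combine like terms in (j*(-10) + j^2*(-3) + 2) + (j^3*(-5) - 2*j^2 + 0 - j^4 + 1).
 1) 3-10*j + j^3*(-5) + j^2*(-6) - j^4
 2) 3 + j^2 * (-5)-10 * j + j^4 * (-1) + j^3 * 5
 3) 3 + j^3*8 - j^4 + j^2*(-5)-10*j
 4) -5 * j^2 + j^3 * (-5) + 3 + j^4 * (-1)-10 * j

Adding the polynomials and combining like terms:
(j*(-10) + j^2*(-3) + 2) + (j^3*(-5) - 2*j^2 + 0 - j^4 + 1)
= -5 * j^2 + j^3 * (-5) + 3 + j^4 * (-1)-10 * j
4) -5 * j^2 + j^3 * (-5) + 3 + j^4 * (-1)-10 * j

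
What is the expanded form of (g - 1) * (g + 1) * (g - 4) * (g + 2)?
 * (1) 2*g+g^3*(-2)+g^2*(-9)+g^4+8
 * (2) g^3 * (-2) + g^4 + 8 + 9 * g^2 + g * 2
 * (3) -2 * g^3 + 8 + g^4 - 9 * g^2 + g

Expanding (g - 1) * (g + 1) * (g - 4) * (g + 2):
= 2*g+g^3*(-2)+g^2*(-9)+g^4+8
1) 2*g+g^3*(-2)+g^2*(-9)+g^4+8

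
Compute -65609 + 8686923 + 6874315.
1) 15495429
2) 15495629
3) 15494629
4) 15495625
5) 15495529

First: -65609 + 8686923 = 8621314
Then: 8621314 + 6874315 = 15495629
2) 15495629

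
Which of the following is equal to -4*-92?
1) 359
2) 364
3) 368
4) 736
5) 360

-4 * -92 = 368
3) 368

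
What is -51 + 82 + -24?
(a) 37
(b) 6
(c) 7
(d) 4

First: -51 + 82 = 31
Then: 31 + -24 = 7
c) 7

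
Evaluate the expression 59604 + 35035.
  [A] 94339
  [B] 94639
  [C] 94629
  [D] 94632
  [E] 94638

59604 + 35035 = 94639
B) 94639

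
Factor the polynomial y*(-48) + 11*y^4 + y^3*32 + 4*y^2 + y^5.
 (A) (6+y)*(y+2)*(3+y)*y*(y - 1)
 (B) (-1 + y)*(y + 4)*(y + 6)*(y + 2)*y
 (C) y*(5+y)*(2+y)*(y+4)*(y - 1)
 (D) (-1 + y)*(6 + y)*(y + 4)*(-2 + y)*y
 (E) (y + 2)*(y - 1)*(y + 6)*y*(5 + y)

We need to factor y*(-48) + 11*y^4 + y^3*32 + 4*y^2 + y^5.
The factored form is (-1 + y)*(y + 4)*(y + 6)*(y + 2)*y.
B) (-1 + y)*(y + 4)*(y + 6)*(y + 2)*y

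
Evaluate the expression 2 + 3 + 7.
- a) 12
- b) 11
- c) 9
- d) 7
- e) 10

First: 2 + 3 = 5
Then: 5 + 7 = 12
a) 12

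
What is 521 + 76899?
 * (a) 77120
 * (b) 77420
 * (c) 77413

521 + 76899 = 77420
b) 77420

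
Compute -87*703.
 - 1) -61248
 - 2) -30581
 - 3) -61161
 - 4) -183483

-87 * 703 = -61161
3) -61161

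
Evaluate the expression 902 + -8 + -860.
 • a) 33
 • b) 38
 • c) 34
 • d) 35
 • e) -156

First: 902 + -8 = 894
Then: 894 + -860 = 34
c) 34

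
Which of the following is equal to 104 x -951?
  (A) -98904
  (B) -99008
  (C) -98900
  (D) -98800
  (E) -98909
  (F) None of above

104 * -951 = -98904
A) -98904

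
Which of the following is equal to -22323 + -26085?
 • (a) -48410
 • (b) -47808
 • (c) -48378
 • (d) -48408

-22323 + -26085 = -48408
d) -48408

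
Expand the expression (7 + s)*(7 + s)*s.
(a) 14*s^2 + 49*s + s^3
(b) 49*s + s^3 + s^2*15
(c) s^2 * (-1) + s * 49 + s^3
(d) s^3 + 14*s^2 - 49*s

Expanding (7 + s)*(7 + s)*s:
= 14*s^2 + 49*s + s^3
a) 14*s^2 + 49*s + s^3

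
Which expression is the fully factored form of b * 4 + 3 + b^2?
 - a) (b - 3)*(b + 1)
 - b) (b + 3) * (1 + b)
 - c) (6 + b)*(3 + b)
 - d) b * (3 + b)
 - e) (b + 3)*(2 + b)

We need to factor b * 4 + 3 + b^2.
The factored form is (b + 3) * (1 + b).
b) (b + 3) * (1 + b)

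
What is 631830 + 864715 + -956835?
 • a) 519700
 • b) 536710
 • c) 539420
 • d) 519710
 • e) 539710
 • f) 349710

First: 631830 + 864715 = 1496545
Then: 1496545 + -956835 = 539710
e) 539710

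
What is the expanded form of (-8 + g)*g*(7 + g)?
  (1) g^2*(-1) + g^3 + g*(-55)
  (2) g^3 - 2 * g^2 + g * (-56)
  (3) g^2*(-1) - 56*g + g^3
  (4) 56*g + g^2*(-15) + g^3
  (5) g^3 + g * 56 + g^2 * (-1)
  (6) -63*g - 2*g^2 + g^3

Expanding (-8 + g)*g*(7 + g):
= g^2*(-1) - 56*g + g^3
3) g^2*(-1) - 56*g + g^3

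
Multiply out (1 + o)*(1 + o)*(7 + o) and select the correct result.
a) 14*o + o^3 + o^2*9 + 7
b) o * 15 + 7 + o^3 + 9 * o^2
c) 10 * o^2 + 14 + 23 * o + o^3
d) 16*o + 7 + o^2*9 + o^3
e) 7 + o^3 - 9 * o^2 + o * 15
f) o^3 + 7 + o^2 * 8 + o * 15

Expanding (1 + o)*(1 + o)*(7 + o):
= o * 15 + 7 + o^3 + 9 * o^2
b) o * 15 + 7 + o^3 + 9 * o^2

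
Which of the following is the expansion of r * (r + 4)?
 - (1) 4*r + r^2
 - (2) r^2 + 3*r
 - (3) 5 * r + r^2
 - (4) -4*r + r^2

Expanding r * (r + 4):
= 4*r + r^2
1) 4*r + r^2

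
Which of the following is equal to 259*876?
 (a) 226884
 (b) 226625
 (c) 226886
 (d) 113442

259 * 876 = 226884
a) 226884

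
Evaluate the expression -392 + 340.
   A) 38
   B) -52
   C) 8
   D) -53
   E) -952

-392 + 340 = -52
B) -52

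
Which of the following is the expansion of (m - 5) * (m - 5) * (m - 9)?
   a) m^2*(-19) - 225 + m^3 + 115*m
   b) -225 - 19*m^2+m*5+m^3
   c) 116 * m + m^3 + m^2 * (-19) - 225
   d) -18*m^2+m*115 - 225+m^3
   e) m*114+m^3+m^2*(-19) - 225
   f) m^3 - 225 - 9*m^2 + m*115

Expanding (m - 5) * (m - 5) * (m - 9):
= m^2*(-19) - 225 + m^3 + 115*m
a) m^2*(-19) - 225 + m^3 + 115*m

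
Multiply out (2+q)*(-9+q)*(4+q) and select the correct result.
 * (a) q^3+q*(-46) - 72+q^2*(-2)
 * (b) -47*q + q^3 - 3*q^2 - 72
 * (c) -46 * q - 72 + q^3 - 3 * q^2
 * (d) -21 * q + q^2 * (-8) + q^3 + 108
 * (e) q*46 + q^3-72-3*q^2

Expanding (2+q)*(-9+q)*(4+q):
= -46 * q - 72 + q^3 - 3 * q^2
c) -46 * q - 72 + q^3 - 3 * q^2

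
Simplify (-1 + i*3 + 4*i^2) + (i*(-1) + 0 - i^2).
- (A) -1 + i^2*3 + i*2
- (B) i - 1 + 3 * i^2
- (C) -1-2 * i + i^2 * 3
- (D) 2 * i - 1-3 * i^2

Adding the polynomials and combining like terms:
(-1 + i*3 + 4*i^2) + (i*(-1) + 0 - i^2)
= -1 + i^2*3 + i*2
A) -1 + i^2*3 + i*2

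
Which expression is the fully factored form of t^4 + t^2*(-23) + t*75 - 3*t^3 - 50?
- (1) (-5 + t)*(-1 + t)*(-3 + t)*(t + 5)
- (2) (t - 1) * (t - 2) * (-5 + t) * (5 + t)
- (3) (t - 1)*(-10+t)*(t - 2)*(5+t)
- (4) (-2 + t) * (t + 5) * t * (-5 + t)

We need to factor t^4 + t^2*(-23) + t*75 - 3*t^3 - 50.
The factored form is (t - 1) * (t - 2) * (-5 + t) * (5 + t).
2) (t - 1) * (t - 2) * (-5 + t) * (5 + t)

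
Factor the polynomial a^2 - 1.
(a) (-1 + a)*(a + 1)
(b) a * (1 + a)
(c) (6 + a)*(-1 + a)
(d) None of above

We need to factor a^2 - 1.
The factored form is (-1 + a)*(a + 1).
a) (-1 + a)*(a + 1)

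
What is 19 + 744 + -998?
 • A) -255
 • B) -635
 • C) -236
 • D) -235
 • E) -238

First: 19 + 744 = 763
Then: 763 + -998 = -235
D) -235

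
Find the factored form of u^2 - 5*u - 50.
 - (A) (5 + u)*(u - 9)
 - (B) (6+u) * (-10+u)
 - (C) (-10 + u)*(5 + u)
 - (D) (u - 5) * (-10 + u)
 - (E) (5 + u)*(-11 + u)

We need to factor u^2 - 5*u - 50.
The factored form is (-10 + u)*(5 + u).
C) (-10 + u)*(5 + u)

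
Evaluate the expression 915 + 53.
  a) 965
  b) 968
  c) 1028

915 + 53 = 968
b) 968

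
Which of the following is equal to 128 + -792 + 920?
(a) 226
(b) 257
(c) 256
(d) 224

First: 128 + -792 = -664
Then: -664 + 920 = 256
c) 256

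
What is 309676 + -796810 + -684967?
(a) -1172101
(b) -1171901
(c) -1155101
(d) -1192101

First: 309676 + -796810 = -487134
Then: -487134 + -684967 = -1172101
a) -1172101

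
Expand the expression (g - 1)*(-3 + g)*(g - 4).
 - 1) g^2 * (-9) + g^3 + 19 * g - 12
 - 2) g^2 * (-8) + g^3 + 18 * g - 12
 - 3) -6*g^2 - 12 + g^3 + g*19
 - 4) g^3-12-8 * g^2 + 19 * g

Expanding (g - 1)*(-3 + g)*(g - 4):
= g^3-12-8 * g^2 + 19 * g
4) g^3-12-8 * g^2 + 19 * g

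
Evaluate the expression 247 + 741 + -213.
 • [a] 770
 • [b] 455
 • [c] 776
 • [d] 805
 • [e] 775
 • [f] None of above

First: 247 + 741 = 988
Then: 988 + -213 = 775
e) 775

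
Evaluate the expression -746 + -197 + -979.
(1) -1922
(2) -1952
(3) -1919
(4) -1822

First: -746 + -197 = -943
Then: -943 + -979 = -1922
1) -1922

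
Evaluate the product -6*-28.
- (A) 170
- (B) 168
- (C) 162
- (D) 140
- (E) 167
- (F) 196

-6 * -28 = 168
B) 168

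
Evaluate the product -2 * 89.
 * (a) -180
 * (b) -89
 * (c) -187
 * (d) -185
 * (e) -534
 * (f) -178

-2 * 89 = -178
f) -178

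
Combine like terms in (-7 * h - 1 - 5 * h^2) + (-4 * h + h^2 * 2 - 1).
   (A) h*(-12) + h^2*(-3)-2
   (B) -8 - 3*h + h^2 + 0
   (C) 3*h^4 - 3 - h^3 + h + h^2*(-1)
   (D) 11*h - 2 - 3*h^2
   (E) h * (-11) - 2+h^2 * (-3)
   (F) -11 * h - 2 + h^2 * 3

Adding the polynomials and combining like terms:
(-7*h - 1 - 5*h^2) + (-4*h + h^2*2 - 1)
= h * (-11) - 2+h^2 * (-3)
E) h * (-11) - 2+h^2 * (-3)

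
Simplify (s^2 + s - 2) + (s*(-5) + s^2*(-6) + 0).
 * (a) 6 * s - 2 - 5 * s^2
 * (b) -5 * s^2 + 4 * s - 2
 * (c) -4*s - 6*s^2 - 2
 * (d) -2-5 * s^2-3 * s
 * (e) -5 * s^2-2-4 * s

Adding the polynomials and combining like terms:
(s^2 + s - 2) + (s*(-5) + s^2*(-6) + 0)
= -5 * s^2-2-4 * s
e) -5 * s^2-2-4 * s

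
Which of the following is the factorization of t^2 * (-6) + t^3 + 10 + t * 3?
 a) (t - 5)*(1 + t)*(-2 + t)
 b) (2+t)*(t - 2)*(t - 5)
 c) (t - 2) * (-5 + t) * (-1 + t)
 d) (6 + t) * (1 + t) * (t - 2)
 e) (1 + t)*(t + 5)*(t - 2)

We need to factor t^2 * (-6) + t^3 + 10 + t * 3.
The factored form is (t - 5)*(1 + t)*(-2 + t).
a) (t - 5)*(1 + t)*(-2 + t)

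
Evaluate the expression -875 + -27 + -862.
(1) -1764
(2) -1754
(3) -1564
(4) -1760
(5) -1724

First: -875 + -27 = -902
Then: -902 + -862 = -1764
1) -1764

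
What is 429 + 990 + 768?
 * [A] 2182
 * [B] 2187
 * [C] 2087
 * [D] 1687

First: 429 + 990 = 1419
Then: 1419 + 768 = 2187
B) 2187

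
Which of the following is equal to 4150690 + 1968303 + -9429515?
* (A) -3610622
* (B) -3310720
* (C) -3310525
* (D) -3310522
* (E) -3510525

First: 4150690 + 1968303 = 6118993
Then: 6118993 + -9429515 = -3310522
D) -3310522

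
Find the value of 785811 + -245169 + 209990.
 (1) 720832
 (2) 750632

First: 785811 + -245169 = 540642
Then: 540642 + 209990 = 750632
2) 750632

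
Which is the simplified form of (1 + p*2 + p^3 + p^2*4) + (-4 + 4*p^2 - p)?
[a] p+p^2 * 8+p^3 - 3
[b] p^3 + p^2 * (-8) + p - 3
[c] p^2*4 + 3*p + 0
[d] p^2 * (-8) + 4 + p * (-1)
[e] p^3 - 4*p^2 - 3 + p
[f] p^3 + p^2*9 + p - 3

Adding the polynomials and combining like terms:
(1 + p*2 + p^3 + p^2*4) + (-4 + 4*p^2 - p)
= p+p^2 * 8+p^3 - 3
a) p+p^2 * 8+p^3 - 3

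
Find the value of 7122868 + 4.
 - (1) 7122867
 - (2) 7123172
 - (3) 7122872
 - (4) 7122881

7122868 + 4 = 7122872
3) 7122872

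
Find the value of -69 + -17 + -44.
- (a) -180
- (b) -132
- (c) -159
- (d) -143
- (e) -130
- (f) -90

First: -69 + -17 = -86
Then: -86 + -44 = -130
e) -130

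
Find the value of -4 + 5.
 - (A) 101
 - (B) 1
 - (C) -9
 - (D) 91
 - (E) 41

-4 + 5 = 1
B) 1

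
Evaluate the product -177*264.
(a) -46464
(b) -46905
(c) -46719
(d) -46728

-177 * 264 = -46728
d) -46728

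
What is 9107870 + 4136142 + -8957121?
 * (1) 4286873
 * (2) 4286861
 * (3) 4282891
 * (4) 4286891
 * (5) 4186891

First: 9107870 + 4136142 = 13244012
Then: 13244012 + -8957121 = 4286891
4) 4286891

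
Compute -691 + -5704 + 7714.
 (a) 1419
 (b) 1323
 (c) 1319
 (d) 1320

First: -691 + -5704 = -6395
Then: -6395 + 7714 = 1319
c) 1319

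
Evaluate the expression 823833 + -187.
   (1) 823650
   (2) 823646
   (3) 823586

823833 + -187 = 823646
2) 823646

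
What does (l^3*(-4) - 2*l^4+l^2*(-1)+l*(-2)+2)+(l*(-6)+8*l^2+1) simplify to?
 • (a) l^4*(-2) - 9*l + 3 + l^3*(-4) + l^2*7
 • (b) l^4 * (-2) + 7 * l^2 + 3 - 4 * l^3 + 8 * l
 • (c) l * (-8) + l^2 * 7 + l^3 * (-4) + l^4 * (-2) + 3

Adding the polynomials and combining like terms:
(l^3*(-4) - 2*l^4 + l^2*(-1) + l*(-2) + 2) + (l*(-6) + 8*l^2 + 1)
= l * (-8) + l^2 * 7 + l^3 * (-4) + l^4 * (-2) + 3
c) l * (-8) + l^2 * 7 + l^3 * (-4) + l^4 * (-2) + 3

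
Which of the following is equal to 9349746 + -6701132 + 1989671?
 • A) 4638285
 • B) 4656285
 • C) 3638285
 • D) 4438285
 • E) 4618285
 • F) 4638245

First: 9349746 + -6701132 = 2648614
Then: 2648614 + 1989671 = 4638285
A) 4638285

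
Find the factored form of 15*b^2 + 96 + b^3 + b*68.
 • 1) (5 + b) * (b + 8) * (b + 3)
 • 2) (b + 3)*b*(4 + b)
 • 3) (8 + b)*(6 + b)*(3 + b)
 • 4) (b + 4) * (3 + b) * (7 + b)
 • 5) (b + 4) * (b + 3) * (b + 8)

We need to factor 15*b^2 + 96 + b^3 + b*68.
The factored form is (b + 4) * (b + 3) * (b + 8).
5) (b + 4) * (b + 3) * (b + 8)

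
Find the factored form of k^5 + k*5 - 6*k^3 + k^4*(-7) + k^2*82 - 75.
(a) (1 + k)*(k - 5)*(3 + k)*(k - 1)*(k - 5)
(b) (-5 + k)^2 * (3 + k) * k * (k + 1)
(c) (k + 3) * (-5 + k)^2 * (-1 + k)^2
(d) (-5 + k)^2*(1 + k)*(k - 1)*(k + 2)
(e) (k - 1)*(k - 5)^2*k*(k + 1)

We need to factor k^5 + k*5 - 6*k^3 + k^4*(-7) + k^2*82 - 75.
The factored form is (1 + k)*(k - 5)*(3 + k)*(k - 1)*(k - 5).
a) (1 + k)*(k - 5)*(3 + k)*(k - 1)*(k - 5)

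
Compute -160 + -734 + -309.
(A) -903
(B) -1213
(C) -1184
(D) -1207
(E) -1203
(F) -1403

First: -160 + -734 = -894
Then: -894 + -309 = -1203
E) -1203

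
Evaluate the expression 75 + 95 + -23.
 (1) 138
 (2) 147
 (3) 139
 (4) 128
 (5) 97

First: 75 + 95 = 170
Then: 170 + -23 = 147
2) 147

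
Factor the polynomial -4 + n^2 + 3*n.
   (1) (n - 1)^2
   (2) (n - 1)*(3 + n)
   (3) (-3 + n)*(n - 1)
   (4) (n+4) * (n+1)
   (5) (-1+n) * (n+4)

We need to factor -4 + n^2 + 3*n.
The factored form is (-1+n) * (n+4).
5) (-1+n) * (n+4)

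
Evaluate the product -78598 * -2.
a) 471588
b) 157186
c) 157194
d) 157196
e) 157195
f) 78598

-78598 * -2 = 157196
d) 157196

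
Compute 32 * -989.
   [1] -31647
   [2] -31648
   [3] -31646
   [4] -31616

32 * -989 = -31648
2) -31648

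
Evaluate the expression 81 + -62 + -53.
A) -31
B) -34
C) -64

First: 81 + -62 = 19
Then: 19 + -53 = -34
B) -34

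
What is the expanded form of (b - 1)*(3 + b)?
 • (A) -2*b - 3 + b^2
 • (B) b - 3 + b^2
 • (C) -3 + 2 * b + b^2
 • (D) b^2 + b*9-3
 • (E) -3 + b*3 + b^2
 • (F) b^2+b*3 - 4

Expanding (b - 1)*(3 + b):
= -3 + 2 * b + b^2
C) -3 + 2 * b + b^2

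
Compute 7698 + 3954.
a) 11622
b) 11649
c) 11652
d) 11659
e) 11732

7698 + 3954 = 11652
c) 11652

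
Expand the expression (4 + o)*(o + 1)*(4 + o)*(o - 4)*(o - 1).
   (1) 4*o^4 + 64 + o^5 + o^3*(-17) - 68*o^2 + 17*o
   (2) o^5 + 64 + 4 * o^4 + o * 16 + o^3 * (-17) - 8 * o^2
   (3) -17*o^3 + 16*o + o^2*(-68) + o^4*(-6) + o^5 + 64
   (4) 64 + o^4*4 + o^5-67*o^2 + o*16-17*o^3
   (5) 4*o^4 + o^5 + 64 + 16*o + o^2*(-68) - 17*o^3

Expanding (4 + o)*(o + 1)*(4 + o)*(o - 4)*(o - 1):
= 4*o^4 + o^5 + 64 + 16*o + o^2*(-68) - 17*o^3
5) 4*o^4 + o^5 + 64 + 16*o + o^2*(-68) - 17*o^3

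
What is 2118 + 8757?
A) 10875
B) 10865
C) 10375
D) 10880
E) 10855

2118 + 8757 = 10875
A) 10875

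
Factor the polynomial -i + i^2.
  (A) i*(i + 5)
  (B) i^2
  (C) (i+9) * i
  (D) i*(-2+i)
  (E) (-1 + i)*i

We need to factor -i + i^2.
The factored form is (-1 + i)*i.
E) (-1 + i)*i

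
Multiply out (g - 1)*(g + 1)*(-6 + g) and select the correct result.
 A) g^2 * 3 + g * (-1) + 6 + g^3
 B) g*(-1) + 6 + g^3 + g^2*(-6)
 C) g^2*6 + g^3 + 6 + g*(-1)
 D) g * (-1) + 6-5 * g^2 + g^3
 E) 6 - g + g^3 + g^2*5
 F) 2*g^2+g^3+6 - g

Expanding (g - 1)*(g + 1)*(-6 + g):
= g*(-1) + 6 + g^3 + g^2*(-6)
B) g*(-1) + 6 + g^3 + g^2*(-6)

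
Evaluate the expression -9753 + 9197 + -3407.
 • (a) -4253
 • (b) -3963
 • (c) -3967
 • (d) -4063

First: -9753 + 9197 = -556
Then: -556 + -3407 = -3963
b) -3963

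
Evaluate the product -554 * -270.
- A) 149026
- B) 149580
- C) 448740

-554 * -270 = 149580
B) 149580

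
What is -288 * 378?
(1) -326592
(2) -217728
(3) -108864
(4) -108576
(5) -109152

-288 * 378 = -108864
3) -108864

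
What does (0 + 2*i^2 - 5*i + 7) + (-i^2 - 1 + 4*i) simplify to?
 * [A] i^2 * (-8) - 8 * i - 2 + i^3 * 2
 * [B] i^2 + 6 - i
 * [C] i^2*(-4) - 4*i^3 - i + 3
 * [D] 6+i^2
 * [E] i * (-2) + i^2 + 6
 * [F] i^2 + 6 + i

Adding the polynomials and combining like terms:
(0 + 2*i^2 - 5*i + 7) + (-i^2 - 1 + 4*i)
= i^2 + 6 - i
B) i^2 + 6 - i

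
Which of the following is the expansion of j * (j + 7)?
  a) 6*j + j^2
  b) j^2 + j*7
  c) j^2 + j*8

Expanding j * (j + 7):
= j^2 + j*7
b) j^2 + j*7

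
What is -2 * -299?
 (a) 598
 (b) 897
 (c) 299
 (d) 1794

-2 * -299 = 598
a) 598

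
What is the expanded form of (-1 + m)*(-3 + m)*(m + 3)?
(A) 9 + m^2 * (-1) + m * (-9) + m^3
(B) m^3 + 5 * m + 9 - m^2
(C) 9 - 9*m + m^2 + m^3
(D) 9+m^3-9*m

Expanding (-1 + m)*(-3 + m)*(m + 3):
= 9 + m^2 * (-1) + m * (-9) + m^3
A) 9 + m^2 * (-1) + m * (-9) + m^3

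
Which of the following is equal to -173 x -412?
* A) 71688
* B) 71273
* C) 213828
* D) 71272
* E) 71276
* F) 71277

-173 * -412 = 71276
E) 71276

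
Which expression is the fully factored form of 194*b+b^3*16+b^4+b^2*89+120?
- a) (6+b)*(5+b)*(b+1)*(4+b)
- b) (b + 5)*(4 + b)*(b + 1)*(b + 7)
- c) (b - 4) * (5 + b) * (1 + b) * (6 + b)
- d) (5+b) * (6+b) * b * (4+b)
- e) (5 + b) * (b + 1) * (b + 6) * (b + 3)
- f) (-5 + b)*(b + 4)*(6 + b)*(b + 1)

We need to factor 194*b+b^3*16+b^4+b^2*89+120.
The factored form is (6+b)*(5+b)*(b+1)*(4+b).
a) (6+b)*(5+b)*(b+1)*(4+b)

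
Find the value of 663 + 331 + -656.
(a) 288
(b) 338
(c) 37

First: 663 + 331 = 994
Then: 994 + -656 = 338
b) 338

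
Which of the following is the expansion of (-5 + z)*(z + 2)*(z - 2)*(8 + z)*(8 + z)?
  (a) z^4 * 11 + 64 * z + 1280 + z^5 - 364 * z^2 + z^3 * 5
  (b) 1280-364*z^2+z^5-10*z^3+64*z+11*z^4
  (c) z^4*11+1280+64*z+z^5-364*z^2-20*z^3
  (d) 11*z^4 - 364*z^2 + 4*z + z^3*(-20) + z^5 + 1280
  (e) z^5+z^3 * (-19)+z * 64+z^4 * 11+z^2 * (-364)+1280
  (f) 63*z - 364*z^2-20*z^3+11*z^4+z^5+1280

Expanding (-5 + z)*(z + 2)*(z - 2)*(8 + z)*(8 + z):
= z^4*11+1280+64*z+z^5-364*z^2-20*z^3
c) z^4*11+1280+64*z+z^5-364*z^2-20*z^3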